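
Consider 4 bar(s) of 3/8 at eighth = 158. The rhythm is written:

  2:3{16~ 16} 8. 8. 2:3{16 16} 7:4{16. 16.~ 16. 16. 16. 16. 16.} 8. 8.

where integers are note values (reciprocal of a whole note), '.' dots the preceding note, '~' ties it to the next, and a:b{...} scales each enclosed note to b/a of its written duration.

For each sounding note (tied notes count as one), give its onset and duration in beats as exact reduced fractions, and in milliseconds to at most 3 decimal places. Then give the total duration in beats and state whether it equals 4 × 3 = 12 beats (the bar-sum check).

1) 0.0ms=0b +569.62ms=3/2b
2) 569.62ms=3/2b +569.62ms=3/2b
3) 1139.241ms=3b +569.62ms=3/2b
4) 1708.861ms=9/2b +284.81ms=3/4b
5) 1993.671ms=21/4b +284.81ms=3/4b
6) 2278.481ms=6b +162.749ms=3/7b
7) 2441.23ms=45/7b +325.497ms=6/7b
8) 2766.727ms=51/7b +162.749ms=3/7b
9) 2929.476ms=54/7b +162.749ms=3/7b
10) 3092.224ms=57/7b +162.749ms=3/7b
11) 3254.973ms=60/7b +162.749ms=3/7b
12) 3417.722ms=9b +569.62ms=3/2b
13) 3987.342ms=21/2b +569.62ms=3/2b
Σ=12b of 12 (158bpm 3/8) — PASS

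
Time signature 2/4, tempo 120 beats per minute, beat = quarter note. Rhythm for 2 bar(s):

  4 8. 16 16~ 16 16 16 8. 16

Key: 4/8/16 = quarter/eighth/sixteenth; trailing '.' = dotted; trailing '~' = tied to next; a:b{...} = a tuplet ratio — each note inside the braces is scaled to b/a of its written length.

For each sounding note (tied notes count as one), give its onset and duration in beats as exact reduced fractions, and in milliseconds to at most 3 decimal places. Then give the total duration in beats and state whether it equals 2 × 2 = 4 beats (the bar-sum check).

1) 0.0ms=0b +500.0ms=1b
2) 500.0ms=1b +375.0ms=3/4b
3) 875.0ms=7/4b +125.0ms=1/4b
4) 1000.0ms=2b +250.0ms=1/2b
5) 1250.0ms=5/2b +125.0ms=1/4b
6) 1375.0ms=11/4b +125.0ms=1/4b
7) 1500.0ms=3b +375.0ms=3/4b
8) 1875.0ms=15/4b +125.0ms=1/4b
Σ=4b of 4 (120bpm 2/4) — PASS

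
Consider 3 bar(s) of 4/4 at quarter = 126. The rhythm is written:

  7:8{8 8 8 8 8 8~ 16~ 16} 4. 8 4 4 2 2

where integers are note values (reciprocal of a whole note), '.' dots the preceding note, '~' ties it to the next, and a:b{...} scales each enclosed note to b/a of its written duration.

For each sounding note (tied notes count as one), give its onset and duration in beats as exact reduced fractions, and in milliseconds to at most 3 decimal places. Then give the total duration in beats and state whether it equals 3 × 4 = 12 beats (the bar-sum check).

1) 0.0ms=0b +272.109ms=4/7b
2) 272.109ms=4/7b +272.109ms=4/7b
3) 544.218ms=8/7b +272.109ms=4/7b
4) 816.327ms=12/7b +272.109ms=4/7b
5) 1088.435ms=16/7b +272.109ms=4/7b
6) 1360.544ms=20/7b +544.218ms=8/7b
7) 1904.762ms=4b +714.286ms=3/2b
8) 2619.048ms=11/2b +238.095ms=1/2b
9) 2857.143ms=6b +476.19ms=1b
10) 3333.333ms=7b +476.19ms=1b
11) 3809.524ms=8b +952.381ms=2b
12) 4761.905ms=10b +952.381ms=2b
Σ=12b of 12 (126bpm 4/4) — PASS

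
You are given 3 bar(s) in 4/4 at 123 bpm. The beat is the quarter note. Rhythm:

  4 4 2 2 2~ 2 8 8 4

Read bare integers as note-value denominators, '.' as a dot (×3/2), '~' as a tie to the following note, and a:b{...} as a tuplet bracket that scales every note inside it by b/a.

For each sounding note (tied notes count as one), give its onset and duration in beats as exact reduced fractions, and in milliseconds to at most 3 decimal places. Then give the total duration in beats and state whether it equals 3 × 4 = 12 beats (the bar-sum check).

1) 0.0ms=0b +487.805ms=1b
2) 487.805ms=1b +487.805ms=1b
3) 975.61ms=2b +975.61ms=2b
4) 1951.22ms=4b +975.61ms=2b
5) 2926.829ms=6b +1951.22ms=4b
6) 4878.049ms=10b +243.902ms=1/2b
7) 5121.951ms=21/2b +243.902ms=1/2b
8) 5365.854ms=11b +487.805ms=1b
Σ=12b of 12 (123bpm 4/4) — PASS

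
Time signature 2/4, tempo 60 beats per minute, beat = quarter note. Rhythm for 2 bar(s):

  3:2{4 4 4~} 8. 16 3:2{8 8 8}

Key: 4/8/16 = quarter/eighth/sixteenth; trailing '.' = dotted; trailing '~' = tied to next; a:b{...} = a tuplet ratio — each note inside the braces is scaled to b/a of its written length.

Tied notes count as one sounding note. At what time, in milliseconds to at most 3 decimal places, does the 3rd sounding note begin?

1. 0.0ms @ 0 + 666.667ms (2/3)
2. 666.667ms @ 2/3 + 666.667ms (2/3)
3. 1333.333ms @ 4/3 + 1416.667ms (17/12)
4. 2750.0ms @ 11/4 + 250.0ms (1/4)
5. 3000.0ms @ 3 + 333.333ms (1/3)
6. 3333.333ms @ 10/3 + 333.333ms (1/3)
7. 3666.667ms @ 11/3 + 333.333ms (1/3)

note 3 onset = 4/3b = 1333.333ms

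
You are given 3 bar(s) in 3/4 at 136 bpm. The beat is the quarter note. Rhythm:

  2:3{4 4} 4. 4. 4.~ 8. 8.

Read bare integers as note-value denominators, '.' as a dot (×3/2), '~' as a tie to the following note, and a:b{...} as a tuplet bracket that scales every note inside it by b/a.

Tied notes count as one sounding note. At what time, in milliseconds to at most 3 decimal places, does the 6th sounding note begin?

note 6 onset = 33/4b = 3639.706ms

1. 0.0ms @ 0 + 661.765ms (3/2)
2. 661.765ms @ 3/2 + 661.765ms (3/2)
3. 1323.529ms @ 3 + 661.765ms (3/2)
4. 1985.294ms @ 9/2 + 661.765ms (3/2)
5. 2647.059ms @ 6 + 992.647ms (9/4)
6. 3639.706ms @ 33/4 + 330.882ms (3/4)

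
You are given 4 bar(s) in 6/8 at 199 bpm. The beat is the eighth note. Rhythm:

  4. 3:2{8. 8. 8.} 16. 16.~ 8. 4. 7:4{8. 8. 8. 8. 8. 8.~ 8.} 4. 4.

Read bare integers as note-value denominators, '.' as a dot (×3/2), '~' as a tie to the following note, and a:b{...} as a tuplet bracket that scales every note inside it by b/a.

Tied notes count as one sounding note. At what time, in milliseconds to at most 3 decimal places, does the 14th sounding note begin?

note 14 onset = 18b = 5427.136ms

1. 0.0ms @ 0 + 904.523ms (3)
2. 904.523ms @ 3 + 301.508ms (1)
3. 1206.03ms @ 4 + 301.508ms (1)
4. 1507.538ms @ 5 + 301.508ms (1)
5. 1809.045ms @ 6 + 226.131ms (3/4)
6. 2035.176ms @ 27/4 + 678.392ms (9/4)
7. 2713.568ms @ 9 + 904.523ms (3)
8. 3618.09ms @ 12 + 258.435ms (6/7)
9. 3876.525ms @ 90/7 + 258.435ms (6/7)
10. 4134.961ms @ 96/7 + 258.435ms (6/7)
11. 4393.396ms @ 102/7 + 258.435ms (6/7)
12. 4651.831ms @ 108/7 + 258.435ms (6/7)
13. 4910.266ms @ 114/7 + 516.87ms (12/7)
14. 5427.136ms @ 18 + 904.523ms (3)
15. 6331.658ms @ 21 + 904.523ms (3)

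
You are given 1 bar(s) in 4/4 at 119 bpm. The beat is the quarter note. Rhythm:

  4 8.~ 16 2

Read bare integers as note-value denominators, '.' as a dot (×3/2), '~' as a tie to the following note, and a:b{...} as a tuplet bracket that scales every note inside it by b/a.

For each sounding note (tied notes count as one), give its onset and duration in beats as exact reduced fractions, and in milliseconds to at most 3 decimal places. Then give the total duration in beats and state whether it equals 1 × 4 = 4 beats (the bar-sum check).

1) 0.0ms=0b +504.202ms=1b
2) 504.202ms=1b +504.202ms=1b
3) 1008.403ms=2b +1008.403ms=2b
Σ=4b of 4 (119bpm 4/4) — PASS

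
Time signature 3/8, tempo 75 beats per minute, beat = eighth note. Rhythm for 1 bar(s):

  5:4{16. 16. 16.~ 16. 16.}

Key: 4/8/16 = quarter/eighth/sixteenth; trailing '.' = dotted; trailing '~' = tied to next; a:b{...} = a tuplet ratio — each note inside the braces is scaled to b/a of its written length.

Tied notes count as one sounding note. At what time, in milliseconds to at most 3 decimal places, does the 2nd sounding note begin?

1. 0.0ms @ 0 + 480.0ms (3/5)
2. 480.0ms @ 3/5 + 480.0ms (3/5)
3. 960.0ms @ 6/5 + 960.0ms (6/5)
4. 1920.0ms @ 12/5 + 480.0ms (3/5)

note 2 onset = 3/5b = 480.0ms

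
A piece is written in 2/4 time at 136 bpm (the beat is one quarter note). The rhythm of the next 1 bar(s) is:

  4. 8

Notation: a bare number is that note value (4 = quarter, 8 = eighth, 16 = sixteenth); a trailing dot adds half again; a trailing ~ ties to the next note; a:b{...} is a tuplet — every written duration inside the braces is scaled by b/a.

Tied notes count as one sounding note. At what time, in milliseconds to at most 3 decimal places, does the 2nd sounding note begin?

note 2 onset = 3/2b = 661.765ms

1. 0.0ms @ 0 + 661.765ms (3/2)
2. 661.765ms @ 3/2 + 220.588ms (1/2)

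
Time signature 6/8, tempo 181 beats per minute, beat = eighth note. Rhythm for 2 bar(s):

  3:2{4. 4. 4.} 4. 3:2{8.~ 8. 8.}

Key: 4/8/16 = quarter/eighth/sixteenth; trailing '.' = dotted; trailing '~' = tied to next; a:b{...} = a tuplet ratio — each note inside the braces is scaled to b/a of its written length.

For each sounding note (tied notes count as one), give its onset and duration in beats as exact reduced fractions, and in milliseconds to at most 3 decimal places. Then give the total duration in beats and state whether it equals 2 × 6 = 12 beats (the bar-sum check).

1) 0.0ms=0b +662.983ms=2b
2) 662.983ms=2b +662.983ms=2b
3) 1325.967ms=4b +662.983ms=2b
4) 1988.95ms=6b +994.475ms=3b
5) 2983.425ms=9b +662.983ms=2b
6) 3646.409ms=11b +331.492ms=1b
Σ=12b of 12 (181bpm 6/8) — PASS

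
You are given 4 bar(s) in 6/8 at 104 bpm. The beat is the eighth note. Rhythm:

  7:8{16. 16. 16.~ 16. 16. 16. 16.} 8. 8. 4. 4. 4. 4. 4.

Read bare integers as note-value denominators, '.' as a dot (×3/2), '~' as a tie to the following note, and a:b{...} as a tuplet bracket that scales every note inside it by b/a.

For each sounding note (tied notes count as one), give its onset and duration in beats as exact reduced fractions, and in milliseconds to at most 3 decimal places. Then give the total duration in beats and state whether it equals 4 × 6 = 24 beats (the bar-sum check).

1) 0.0ms=0b +494.505ms=6/7b
2) 494.505ms=6/7b +494.505ms=6/7b
3) 989.011ms=12/7b +989.011ms=12/7b
4) 1978.022ms=24/7b +494.505ms=6/7b
5) 2472.527ms=30/7b +494.505ms=6/7b
6) 2967.033ms=36/7b +494.505ms=6/7b
7) 3461.538ms=6b +865.385ms=3/2b
8) 4326.923ms=15/2b +865.385ms=3/2b
9) 5192.308ms=9b +1730.769ms=3b
10) 6923.077ms=12b +1730.769ms=3b
11) 8653.846ms=15b +1730.769ms=3b
12) 10384.615ms=18b +1730.769ms=3b
13) 12115.385ms=21b +1730.769ms=3b
Σ=24b of 24 (104bpm 6/8) — PASS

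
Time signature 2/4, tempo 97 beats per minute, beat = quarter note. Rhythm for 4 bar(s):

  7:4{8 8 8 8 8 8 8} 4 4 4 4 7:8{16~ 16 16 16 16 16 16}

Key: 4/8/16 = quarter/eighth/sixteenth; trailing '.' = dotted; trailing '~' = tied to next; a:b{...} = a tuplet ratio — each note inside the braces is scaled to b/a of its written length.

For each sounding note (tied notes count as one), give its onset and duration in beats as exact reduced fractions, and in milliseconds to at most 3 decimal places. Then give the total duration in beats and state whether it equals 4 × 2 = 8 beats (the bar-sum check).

1) 0.0ms=0b +176.73ms=2/7b
2) 176.73ms=2/7b +176.73ms=2/7b
3) 353.461ms=4/7b +176.73ms=2/7b
4) 530.191ms=6/7b +176.73ms=2/7b
5) 706.922ms=8/7b +176.73ms=2/7b
6) 883.652ms=10/7b +176.73ms=2/7b
7) 1060.383ms=12/7b +176.73ms=2/7b
8) 1237.113ms=2b +618.557ms=1b
9) 1855.67ms=3b +618.557ms=1b
10) 2474.227ms=4b +618.557ms=1b
11) 3092.784ms=5b +618.557ms=1b
12) 3711.34ms=6b +353.461ms=4/7b
13) 4064.801ms=46/7b +176.73ms=2/7b
14) 4241.532ms=48/7b +176.73ms=2/7b
15) 4418.262ms=50/7b +176.73ms=2/7b
16) 4594.993ms=52/7b +176.73ms=2/7b
17) 4771.723ms=54/7b +176.73ms=2/7b
Σ=8b of 8 (97bpm 2/4) — PASS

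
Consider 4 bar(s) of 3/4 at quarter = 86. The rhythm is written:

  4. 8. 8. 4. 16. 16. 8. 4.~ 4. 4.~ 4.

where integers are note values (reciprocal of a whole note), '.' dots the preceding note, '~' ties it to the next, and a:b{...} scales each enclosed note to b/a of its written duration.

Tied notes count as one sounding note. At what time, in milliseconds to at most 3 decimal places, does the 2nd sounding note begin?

1. 0.0ms @ 0 + 1046.512ms (3/2)
2. 1046.512ms @ 3/2 + 523.256ms (3/4)
3. 1569.767ms @ 9/4 + 523.256ms (3/4)
4. 2093.023ms @ 3 + 1046.512ms (3/2)
5. 3139.535ms @ 9/2 + 261.628ms (3/8)
6. 3401.163ms @ 39/8 + 261.628ms (3/8)
7. 3662.791ms @ 21/4 + 523.256ms (3/4)
8. 4186.047ms @ 6 + 2093.023ms (3)
9. 6279.07ms @ 9 + 2093.023ms (3)

note 2 onset = 3/2b = 1046.512ms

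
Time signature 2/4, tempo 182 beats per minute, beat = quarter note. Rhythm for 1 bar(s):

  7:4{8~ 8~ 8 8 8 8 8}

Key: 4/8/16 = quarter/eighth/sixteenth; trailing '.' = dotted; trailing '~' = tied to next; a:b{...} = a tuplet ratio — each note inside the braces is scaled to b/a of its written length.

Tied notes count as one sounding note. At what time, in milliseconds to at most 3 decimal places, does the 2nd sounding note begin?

note 2 onset = 6/7b = 282.575ms

1. 0.0ms @ 0 + 282.575ms (6/7)
2. 282.575ms @ 6/7 + 94.192ms (2/7)
3. 376.766ms @ 8/7 + 94.192ms (2/7)
4. 470.958ms @ 10/7 + 94.192ms (2/7)
5. 565.149ms @ 12/7 + 94.192ms (2/7)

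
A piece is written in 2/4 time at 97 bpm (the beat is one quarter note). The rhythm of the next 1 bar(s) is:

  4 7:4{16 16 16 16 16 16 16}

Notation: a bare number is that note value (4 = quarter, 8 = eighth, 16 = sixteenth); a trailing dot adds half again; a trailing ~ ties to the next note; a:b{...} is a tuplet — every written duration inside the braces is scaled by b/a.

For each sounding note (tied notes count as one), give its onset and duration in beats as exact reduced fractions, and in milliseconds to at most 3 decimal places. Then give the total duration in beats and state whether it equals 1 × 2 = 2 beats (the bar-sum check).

1) 0.0ms=0b +618.557ms=1b
2) 618.557ms=1b +88.365ms=1/7b
3) 706.922ms=8/7b +88.365ms=1/7b
4) 795.287ms=9/7b +88.365ms=1/7b
5) 883.652ms=10/7b +88.365ms=1/7b
6) 972.018ms=11/7b +88.365ms=1/7b
7) 1060.383ms=12/7b +88.365ms=1/7b
8) 1148.748ms=13/7b +88.365ms=1/7b
Σ=2b of 2 (97bpm 2/4) — PASS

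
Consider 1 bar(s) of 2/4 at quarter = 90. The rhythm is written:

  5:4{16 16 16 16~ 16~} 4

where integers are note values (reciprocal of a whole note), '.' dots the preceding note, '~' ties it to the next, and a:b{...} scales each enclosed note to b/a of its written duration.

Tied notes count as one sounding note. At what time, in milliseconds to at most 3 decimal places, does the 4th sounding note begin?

1. 0.0ms @ 0 + 133.333ms (1/5)
2. 133.333ms @ 1/5 + 133.333ms (1/5)
3. 266.667ms @ 2/5 + 133.333ms (1/5)
4. 400.0ms @ 3/5 + 933.333ms (7/5)

note 4 onset = 3/5b = 400.0ms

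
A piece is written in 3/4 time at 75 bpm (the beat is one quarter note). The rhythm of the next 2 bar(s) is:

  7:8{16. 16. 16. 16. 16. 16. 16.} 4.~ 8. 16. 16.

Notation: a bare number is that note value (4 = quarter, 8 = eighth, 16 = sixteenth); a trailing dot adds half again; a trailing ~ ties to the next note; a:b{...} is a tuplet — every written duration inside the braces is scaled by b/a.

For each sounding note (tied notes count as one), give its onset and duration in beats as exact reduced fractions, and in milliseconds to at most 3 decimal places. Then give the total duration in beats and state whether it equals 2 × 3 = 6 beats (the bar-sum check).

1) 0.0ms=0b +342.857ms=3/7b
2) 342.857ms=3/7b +342.857ms=3/7b
3) 685.714ms=6/7b +342.857ms=3/7b
4) 1028.571ms=9/7b +342.857ms=3/7b
5) 1371.429ms=12/7b +342.857ms=3/7b
6) 1714.286ms=15/7b +342.857ms=3/7b
7) 2057.143ms=18/7b +342.857ms=3/7b
8) 2400.0ms=3b +1800.0ms=9/4b
9) 4200.0ms=21/4b +300.0ms=3/8b
10) 4500.0ms=45/8b +300.0ms=3/8b
Σ=6b of 6 (75bpm 3/4) — PASS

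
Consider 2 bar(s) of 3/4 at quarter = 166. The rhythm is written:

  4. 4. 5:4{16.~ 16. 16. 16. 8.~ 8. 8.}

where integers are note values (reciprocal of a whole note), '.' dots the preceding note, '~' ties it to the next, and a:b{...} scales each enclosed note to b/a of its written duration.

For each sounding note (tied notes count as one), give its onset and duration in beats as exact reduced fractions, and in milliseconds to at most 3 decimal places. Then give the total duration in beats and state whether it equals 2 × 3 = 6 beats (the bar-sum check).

1) 0.0ms=0b +542.169ms=3/2b
2) 542.169ms=3/2b +542.169ms=3/2b
3) 1084.337ms=3b +216.867ms=3/5b
4) 1301.205ms=18/5b +108.434ms=3/10b
5) 1409.639ms=39/10b +108.434ms=3/10b
6) 1518.072ms=21/5b +433.735ms=6/5b
7) 1951.807ms=27/5b +216.867ms=3/5b
Σ=6b of 6 (166bpm 3/4) — PASS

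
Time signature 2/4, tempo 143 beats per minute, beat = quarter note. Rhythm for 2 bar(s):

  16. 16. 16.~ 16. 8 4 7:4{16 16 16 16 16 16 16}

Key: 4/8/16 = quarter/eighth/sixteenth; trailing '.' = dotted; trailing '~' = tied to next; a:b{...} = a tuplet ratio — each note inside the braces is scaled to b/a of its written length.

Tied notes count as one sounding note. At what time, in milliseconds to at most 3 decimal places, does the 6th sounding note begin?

note 6 onset = 3b = 1258.741ms

1. 0.0ms @ 0 + 157.343ms (3/8)
2. 157.343ms @ 3/8 + 157.343ms (3/8)
3. 314.685ms @ 3/4 + 314.685ms (3/4)
4. 629.371ms @ 3/2 + 209.79ms (1/2)
5. 839.161ms @ 2 + 419.58ms (1)
6. 1258.741ms @ 3 + 59.94ms (1/7)
7. 1318.681ms @ 22/7 + 59.94ms (1/7)
8. 1378.621ms @ 23/7 + 59.94ms (1/7)
9. 1438.561ms @ 24/7 + 59.94ms (1/7)
10. 1498.501ms @ 25/7 + 59.94ms (1/7)
11. 1558.442ms @ 26/7 + 59.94ms (1/7)
12. 1618.382ms @ 27/7 + 59.94ms (1/7)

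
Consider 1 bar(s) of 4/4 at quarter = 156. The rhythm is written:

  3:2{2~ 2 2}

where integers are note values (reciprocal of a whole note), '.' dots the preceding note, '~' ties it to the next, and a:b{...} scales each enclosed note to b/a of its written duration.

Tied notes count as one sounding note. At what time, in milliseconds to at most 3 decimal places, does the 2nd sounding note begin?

1. 0.0ms @ 0 + 1025.641ms (8/3)
2. 1025.641ms @ 8/3 + 512.821ms (4/3)

note 2 onset = 8/3b = 1025.641ms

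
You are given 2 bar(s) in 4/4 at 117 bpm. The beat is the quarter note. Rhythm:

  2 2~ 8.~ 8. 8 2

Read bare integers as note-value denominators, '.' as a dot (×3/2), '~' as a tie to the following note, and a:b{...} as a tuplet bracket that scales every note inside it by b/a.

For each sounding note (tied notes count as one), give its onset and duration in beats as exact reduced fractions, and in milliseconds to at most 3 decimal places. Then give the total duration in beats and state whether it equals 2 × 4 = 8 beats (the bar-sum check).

1) 0.0ms=0b +1025.641ms=2b
2) 1025.641ms=2b +1794.872ms=7/2b
3) 2820.513ms=11/2b +256.41ms=1/2b
4) 3076.923ms=6b +1025.641ms=2b
Σ=8b of 8 (117bpm 4/4) — PASS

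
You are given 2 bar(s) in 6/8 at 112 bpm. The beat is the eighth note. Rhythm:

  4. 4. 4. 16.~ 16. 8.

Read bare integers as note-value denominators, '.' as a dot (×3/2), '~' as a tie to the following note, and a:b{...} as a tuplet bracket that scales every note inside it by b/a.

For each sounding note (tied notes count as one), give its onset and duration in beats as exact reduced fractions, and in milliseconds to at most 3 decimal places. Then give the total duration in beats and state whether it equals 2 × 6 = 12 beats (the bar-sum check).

1) 0.0ms=0b +1607.143ms=3b
2) 1607.143ms=3b +1607.143ms=3b
3) 3214.286ms=6b +1607.143ms=3b
4) 4821.429ms=9b +803.571ms=3/2b
5) 5625.0ms=21/2b +803.571ms=3/2b
Σ=12b of 12 (112bpm 6/8) — PASS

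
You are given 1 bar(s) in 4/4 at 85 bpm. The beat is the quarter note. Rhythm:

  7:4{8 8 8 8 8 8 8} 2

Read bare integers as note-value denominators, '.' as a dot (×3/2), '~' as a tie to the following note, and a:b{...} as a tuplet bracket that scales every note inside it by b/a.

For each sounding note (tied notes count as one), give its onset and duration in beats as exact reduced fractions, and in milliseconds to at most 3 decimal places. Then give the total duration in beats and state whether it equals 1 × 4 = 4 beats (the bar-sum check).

1) 0.0ms=0b +201.681ms=2/7b
2) 201.681ms=2/7b +201.681ms=2/7b
3) 403.361ms=4/7b +201.681ms=2/7b
4) 605.042ms=6/7b +201.681ms=2/7b
5) 806.723ms=8/7b +201.681ms=2/7b
6) 1008.403ms=10/7b +201.681ms=2/7b
7) 1210.084ms=12/7b +201.681ms=2/7b
8) 1411.765ms=2b +1411.765ms=2b
Σ=4b of 4 (85bpm 4/4) — PASS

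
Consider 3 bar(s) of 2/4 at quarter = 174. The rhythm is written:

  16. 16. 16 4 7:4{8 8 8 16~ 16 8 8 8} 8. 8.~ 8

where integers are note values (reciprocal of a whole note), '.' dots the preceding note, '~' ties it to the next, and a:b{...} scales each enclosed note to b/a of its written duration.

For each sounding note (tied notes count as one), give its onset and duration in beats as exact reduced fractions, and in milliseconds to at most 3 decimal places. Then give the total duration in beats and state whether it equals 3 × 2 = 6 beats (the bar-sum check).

1) 0.0ms=0b +129.31ms=3/8b
2) 129.31ms=3/8b +129.31ms=3/8b
3) 258.621ms=3/4b +86.207ms=1/4b
4) 344.828ms=1b +344.828ms=1b
5) 689.655ms=2b +98.522ms=2/7b
6) 788.177ms=16/7b +98.522ms=2/7b
7) 886.7ms=18/7b +98.522ms=2/7b
8) 985.222ms=20/7b +98.522ms=2/7b
9) 1083.744ms=22/7b +98.522ms=2/7b
10) 1182.266ms=24/7b +98.522ms=2/7b
11) 1280.788ms=26/7b +98.522ms=2/7b
12) 1379.31ms=4b +258.621ms=3/4b
13) 1637.931ms=19/4b +431.034ms=5/4b
Σ=6b of 6 (174bpm 2/4) — PASS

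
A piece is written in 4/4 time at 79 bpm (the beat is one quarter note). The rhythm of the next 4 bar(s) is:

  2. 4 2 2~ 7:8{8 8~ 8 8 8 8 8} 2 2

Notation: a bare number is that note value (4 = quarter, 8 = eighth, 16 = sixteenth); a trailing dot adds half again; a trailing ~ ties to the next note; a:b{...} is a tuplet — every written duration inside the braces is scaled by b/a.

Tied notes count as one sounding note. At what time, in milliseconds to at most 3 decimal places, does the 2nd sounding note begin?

1. 0.0ms @ 0 + 2278.481ms (3)
2. 2278.481ms @ 3 + 759.494ms (1)
3. 3037.975ms @ 4 + 1518.987ms (2)
4. 4556.962ms @ 6 + 1952.984ms (18/7)
5. 6509.946ms @ 60/7 + 867.993ms (8/7)
6. 7377.939ms @ 68/7 + 433.996ms (4/7)
7. 7811.935ms @ 72/7 + 433.996ms (4/7)
8. 8245.931ms @ 76/7 + 433.996ms (4/7)
9. 8679.928ms @ 80/7 + 433.996ms (4/7)
10. 9113.924ms @ 12 + 1518.987ms (2)
11. 10632.911ms @ 14 + 1518.987ms (2)

note 2 onset = 3b = 2278.481ms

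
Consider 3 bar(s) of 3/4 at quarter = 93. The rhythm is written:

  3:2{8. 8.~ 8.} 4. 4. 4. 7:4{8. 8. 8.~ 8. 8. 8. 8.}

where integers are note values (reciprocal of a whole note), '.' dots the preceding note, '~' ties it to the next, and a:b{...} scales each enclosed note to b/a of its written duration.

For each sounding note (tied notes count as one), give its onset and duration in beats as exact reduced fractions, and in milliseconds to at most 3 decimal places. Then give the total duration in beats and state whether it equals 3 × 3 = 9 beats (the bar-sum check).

1) 0.0ms=0b +322.581ms=1/2b
2) 322.581ms=1/2b +645.161ms=1b
3) 967.742ms=3/2b +967.742ms=3/2b
4) 1935.484ms=3b +967.742ms=3/2b
5) 2903.226ms=9/2b +967.742ms=3/2b
6) 3870.968ms=6b +276.498ms=3/7b
7) 4147.465ms=45/7b +276.498ms=3/7b
8) 4423.963ms=48/7b +552.995ms=6/7b
9) 4976.959ms=54/7b +276.498ms=3/7b
10) 5253.456ms=57/7b +276.498ms=3/7b
11) 5529.954ms=60/7b +276.498ms=3/7b
Σ=9b of 9 (93bpm 3/4) — PASS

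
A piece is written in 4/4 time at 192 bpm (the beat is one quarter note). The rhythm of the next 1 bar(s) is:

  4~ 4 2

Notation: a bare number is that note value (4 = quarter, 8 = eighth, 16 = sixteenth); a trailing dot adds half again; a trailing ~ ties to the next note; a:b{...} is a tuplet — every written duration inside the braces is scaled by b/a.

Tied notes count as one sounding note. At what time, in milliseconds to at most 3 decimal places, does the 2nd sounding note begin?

1. 0.0ms @ 0 + 625.0ms (2)
2. 625.0ms @ 2 + 625.0ms (2)

note 2 onset = 2b = 625.0ms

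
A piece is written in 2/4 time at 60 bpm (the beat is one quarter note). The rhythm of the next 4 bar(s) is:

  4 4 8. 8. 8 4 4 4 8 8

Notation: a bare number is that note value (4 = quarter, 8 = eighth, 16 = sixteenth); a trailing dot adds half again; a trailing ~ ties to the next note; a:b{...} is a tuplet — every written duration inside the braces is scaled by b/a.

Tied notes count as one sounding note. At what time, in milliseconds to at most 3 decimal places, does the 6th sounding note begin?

note 6 onset = 4b = 4000.0ms

1. 0.0ms @ 0 + 1000.0ms (1)
2. 1000.0ms @ 1 + 1000.0ms (1)
3. 2000.0ms @ 2 + 750.0ms (3/4)
4. 2750.0ms @ 11/4 + 750.0ms (3/4)
5. 3500.0ms @ 7/2 + 500.0ms (1/2)
6. 4000.0ms @ 4 + 1000.0ms (1)
7. 5000.0ms @ 5 + 1000.0ms (1)
8. 6000.0ms @ 6 + 1000.0ms (1)
9. 7000.0ms @ 7 + 500.0ms (1/2)
10. 7500.0ms @ 15/2 + 500.0ms (1/2)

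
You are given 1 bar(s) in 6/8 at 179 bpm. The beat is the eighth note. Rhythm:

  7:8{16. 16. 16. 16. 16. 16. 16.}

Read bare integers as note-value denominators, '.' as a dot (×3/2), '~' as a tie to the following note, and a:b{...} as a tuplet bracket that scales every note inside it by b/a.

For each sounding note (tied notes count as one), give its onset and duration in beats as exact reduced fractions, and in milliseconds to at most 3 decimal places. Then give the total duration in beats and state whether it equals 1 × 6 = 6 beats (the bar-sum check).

1) 0.0ms=0b +287.31ms=6/7b
2) 287.31ms=6/7b +287.31ms=6/7b
3) 574.621ms=12/7b +287.31ms=6/7b
4) 861.931ms=18/7b +287.31ms=6/7b
5) 1149.242ms=24/7b +287.31ms=6/7b
6) 1436.552ms=30/7b +287.31ms=6/7b
7) 1723.863ms=36/7b +287.31ms=6/7b
Σ=6b of 6 (179bpm 6/8) — PASS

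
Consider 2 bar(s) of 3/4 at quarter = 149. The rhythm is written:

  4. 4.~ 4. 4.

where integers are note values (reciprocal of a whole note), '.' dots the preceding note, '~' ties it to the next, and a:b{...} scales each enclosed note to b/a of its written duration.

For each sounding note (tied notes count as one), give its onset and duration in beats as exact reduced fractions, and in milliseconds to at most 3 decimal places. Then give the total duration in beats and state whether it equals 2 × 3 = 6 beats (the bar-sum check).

1) 0.0ms=0b +604.027ms=3/2b
2) 604.027ms=3/2b +1208.054ms=3b
3) 1812.081ms=9/2b +604.027ms=3/2b
Σ=6b of 6 (149bpm 3/4) — PASS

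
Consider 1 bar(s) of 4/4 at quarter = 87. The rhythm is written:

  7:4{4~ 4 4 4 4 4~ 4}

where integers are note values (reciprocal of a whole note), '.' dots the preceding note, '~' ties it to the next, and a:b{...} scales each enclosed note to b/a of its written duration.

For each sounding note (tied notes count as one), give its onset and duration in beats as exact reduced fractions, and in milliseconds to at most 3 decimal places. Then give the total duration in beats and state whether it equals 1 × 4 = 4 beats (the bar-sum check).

1) 0.0ms=0b +788.177ms=8/7b
2) 788.177ms=8/7b +394.089ms=4/7b
3) 1182.266ms=12/7b +394.089ms=4/7b
4) 1576.355ms=16/7b +394.089ms=4/7b
5) 1970.443ms=20/7b +788.177ms=8/7b
Σ=4b of 4 (87bpm 4/4) — PASS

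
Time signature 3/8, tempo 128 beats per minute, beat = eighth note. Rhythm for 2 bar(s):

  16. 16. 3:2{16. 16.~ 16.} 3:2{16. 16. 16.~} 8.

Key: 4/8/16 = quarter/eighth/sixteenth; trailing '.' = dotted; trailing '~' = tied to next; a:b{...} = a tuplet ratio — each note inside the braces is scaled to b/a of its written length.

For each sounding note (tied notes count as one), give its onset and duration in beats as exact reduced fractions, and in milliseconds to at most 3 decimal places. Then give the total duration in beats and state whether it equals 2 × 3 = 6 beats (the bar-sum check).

1) 0.0ms=0b +351.562ms=3/4b
2) 351.562ms=3/4b +351.562ms=3/4b
3) 703.125ms=3/2b +234.375ms=1/2b
4) 937.5ms=2b +468.75ms=1b
5) 1406.25ms=3b +234.375ms=1/2b
6) 1640.625ms=7/2b +234.375ms=1/2b
7) 1875.0ms=4b +937.5ms=2b
Σ=6b of 6 (128bpm 3/8) — PASS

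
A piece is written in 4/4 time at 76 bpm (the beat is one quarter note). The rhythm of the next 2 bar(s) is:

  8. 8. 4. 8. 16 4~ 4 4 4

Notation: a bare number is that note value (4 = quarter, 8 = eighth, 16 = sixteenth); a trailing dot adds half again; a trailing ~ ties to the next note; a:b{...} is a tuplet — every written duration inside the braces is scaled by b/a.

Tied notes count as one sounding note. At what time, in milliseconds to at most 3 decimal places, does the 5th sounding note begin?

1. 0.0ms @ 0 + 592.105ms (3/4)
2. 592.105ms @ 3/4 + 592.105ms (3/4)
3. 1184.211ms @ 3/2 + 1184.211ms (3/2)
4. 2368.421ms @ 3 + 592.105ms (3/4)
5. 2960.526ms @ 15/4 + 197.368ms (1/4)
6. 3157.895ms @ 4 + 1578.947ms (2)
7. 4736.842ms @ 6 + 789.474ms (1)
8. 5526.316ms @ 7 + 789.474ms (1)

note 5 onset = 15/4b = 2960.526ms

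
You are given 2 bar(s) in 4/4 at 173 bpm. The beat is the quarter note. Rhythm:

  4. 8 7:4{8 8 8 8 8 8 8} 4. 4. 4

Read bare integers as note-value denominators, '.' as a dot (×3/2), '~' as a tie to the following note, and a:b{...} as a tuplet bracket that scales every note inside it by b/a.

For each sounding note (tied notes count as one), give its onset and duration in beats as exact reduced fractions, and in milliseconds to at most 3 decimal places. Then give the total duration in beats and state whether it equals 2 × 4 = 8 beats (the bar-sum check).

1) 0.0ms=0b +520.231ms=3/2b
2) 520.231ms=3/2b +173.41ms=1/2b
3) 693.642ms=2b +99.092ms=2/7b
4) 792.733ms=16/7b +99.092ms=2/7b
5) 891.825ms=18/7b +99.092ms=2/7b
6) 990.917ms=20/7b +99.092ms=2/7b
7) 1090.008ms=22/7b +99.092ms=2/7b
8) 1189.1ms=24/7b +99.092ms=2/7b
9) 1288.192ms=26/7b +99.092ms=2/7b
10) 1387.283ms=4b +520.231ms=3/2b
11) 1907.514ms=11/2b +520.231ms=3/2b
12) 2427.746ms=7b +346.821ms=1b
Σ=8b of 8 (173bpm 4/4) — PASS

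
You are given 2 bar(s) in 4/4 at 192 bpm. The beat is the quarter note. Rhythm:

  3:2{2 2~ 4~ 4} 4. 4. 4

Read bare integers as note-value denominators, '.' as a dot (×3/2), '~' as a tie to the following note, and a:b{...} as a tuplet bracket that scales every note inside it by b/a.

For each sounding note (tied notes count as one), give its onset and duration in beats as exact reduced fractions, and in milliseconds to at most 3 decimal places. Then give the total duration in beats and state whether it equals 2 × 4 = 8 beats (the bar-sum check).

1) 0.0ms=0b +416.667ms=4/3b
2) 416.667ms=4/3b +833.333ms=8/3b
3) 1250.0ms=4b +468.75ms=3/2b
4) 1718.75ms=11/2b +468.75ms=3/2b
5) 2187.5ms=7b +312.5ms=1b
Σ=8b of 8 (192bpm 4/4) — PASS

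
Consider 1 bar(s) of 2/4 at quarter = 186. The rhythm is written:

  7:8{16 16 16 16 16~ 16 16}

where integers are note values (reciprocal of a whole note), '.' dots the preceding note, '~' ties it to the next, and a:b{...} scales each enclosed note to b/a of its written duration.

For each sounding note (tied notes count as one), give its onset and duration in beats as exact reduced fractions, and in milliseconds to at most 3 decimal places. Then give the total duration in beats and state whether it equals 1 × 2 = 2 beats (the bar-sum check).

1) 0.0ms=0b +92.166ms=2/7b
2) 92.166ms=2/7b +92.166ms=2/7b
3) 184.332ms=4/7b +92.166ms=2/7b
4) 276.498ms=6/7b +92.166ms=2/7b
5) 368.664ms=8/7b +184.332ms=4/7b
6) 552.995ms=12/7b +92.166ms=2/7b
Σ=2b of 2 (186bpm 2/4) — PASS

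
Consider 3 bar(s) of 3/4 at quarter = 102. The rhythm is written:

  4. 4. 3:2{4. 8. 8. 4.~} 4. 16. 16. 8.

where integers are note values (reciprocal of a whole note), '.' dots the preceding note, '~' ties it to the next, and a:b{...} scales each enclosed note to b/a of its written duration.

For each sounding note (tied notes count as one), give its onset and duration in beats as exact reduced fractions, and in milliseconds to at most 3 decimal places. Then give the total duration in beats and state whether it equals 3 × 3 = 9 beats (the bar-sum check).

1) 0.0ms=0b +882.353ms=3/2b
2) 882.353ms=3/2b +882.353ms=3/2b
3) 1764.706ms=3b +588.235ms=1b
4) 2352.941ms=4b +294.118ms=1/2b
5) 2647.059ms=9/2b +294.118ms=1/2b
6) 2941.176ms=5b +1470.588ms=5/2b
7) 4411.765ms=15/2b +220.588ms=3/8b
8) 4632.353ms=63/8b +220.588ms=3/8b
9) 4852.941ms=33/4b +441.176ms=3/4b
Σ=9b of 9 (102bpm 3/4) — PASS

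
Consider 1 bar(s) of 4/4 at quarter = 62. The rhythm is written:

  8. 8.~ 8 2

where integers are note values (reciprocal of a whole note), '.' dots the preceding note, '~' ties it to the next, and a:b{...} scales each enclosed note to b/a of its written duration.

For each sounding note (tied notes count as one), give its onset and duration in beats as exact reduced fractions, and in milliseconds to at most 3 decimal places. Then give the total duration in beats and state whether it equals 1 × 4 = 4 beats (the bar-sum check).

1) 0.0ms=0b +725.806ms=3/4b
2) 725.806ms=3/4b +1209.677ms=5/4b
3) 1935.484ms=2b +1935.484ms=2b
Σ=4b of 4 (62bpm 4/4) — PASS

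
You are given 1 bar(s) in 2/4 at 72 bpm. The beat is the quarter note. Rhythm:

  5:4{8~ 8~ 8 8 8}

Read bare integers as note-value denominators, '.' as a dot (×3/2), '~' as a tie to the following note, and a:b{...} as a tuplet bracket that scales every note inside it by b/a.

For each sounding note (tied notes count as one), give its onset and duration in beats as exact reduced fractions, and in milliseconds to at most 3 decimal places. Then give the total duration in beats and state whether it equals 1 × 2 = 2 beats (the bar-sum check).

1) 0.0ms=0b +1000.0ms=6/5b
2) 1000.0ms=6/5b +333.333ms=2/5b
3) 1333.333ms=8/5b +333.333ms=2/5b
Σ=2b of 2 (72bpm 2/4) — PASS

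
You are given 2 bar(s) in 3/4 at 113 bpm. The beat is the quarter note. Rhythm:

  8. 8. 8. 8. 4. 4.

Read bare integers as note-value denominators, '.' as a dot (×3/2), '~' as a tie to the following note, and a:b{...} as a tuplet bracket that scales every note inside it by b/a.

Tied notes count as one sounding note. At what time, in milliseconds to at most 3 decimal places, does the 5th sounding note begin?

1. 0.0ms @ 0 + 398.23ms (3/4)
2. 398.23ms @ 3/4 + 398.23ms (3/4)
3. 796.46ms @ 3/2 + 398.23ms (3/4)
4. 1194.69ms @ 9/4 + 398.23ms (3/4)
5. 1592.92ms @ 3 + 796.46ms (3/2)
6. 2389.381ms @ 9/2 + 796.46ms (3/2)

note 5 onset = 3b = 1592.92ms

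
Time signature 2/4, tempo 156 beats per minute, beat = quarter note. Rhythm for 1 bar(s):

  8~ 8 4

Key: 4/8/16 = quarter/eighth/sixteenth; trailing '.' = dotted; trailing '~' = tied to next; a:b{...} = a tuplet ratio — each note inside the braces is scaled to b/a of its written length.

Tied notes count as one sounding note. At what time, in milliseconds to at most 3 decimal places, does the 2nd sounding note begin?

note 2 onset = 1b = 384.615ms

1. 0.0ms @ 0 + 384.615ms (1)
2. 384.615ms @ 1 + 384.615ms (1)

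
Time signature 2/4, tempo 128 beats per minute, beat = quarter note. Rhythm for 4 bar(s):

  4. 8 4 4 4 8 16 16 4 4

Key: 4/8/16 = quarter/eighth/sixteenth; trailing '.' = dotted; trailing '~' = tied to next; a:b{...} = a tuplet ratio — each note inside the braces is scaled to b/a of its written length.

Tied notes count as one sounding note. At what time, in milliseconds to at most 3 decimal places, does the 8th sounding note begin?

1. 0.0ms @ 0 + 703.125ms (3/2)
2. 703.125ms @ 3/2 + 234.375ms (1/2)
3. 937.5ms @ 2 + 468.75ms (1)
4. 1406.25ms @ 3 + 468.75ms (1)
5. 1875.0ms @ 4 + 468.75ms (1)
6. 2343.75ms @ 5 + 234.375ms (1/2)
7. 2578.125ms @ 11/2 + 117.188ms (1/4)
8. 2695.312ms @ 23/4 + 117.188ms (1/4)
9. 2812.5ms @ 6 + 468.75ms (1)
10. 3281.25ms @ 7 + 468.75ms (1)

note 8 onset = 23/4b = 2695.312ms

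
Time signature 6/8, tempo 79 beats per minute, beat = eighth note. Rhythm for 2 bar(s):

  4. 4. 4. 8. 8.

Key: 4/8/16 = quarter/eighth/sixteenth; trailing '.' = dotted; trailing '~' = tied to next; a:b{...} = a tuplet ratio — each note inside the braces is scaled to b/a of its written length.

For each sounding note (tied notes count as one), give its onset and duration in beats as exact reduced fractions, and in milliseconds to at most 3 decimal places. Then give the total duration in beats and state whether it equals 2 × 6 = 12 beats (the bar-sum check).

1) 0.0ms=0b +2278.481ms=3b
2) 2278.481ms=3b +2278.481ms=3b
3) 4556.962ms=6b +2278.481ms=3b
4) 6835.443ms=9b +1139.241ms=3/2b
5) 7974.684ms=21/2b +1139.241ms=3/2b
Σ=12b of 12 (79bpm 6/8) — PASS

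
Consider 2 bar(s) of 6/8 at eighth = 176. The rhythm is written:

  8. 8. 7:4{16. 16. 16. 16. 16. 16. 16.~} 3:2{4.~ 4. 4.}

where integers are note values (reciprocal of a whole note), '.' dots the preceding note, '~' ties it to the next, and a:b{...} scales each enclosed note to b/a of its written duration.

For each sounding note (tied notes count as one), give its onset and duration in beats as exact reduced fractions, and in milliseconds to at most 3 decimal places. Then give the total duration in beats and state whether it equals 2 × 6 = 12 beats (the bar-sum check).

1) 0.0ms=0b +511.364ms=3/2b
2) 511.364ms=3/2b +511.364ms=3/2b
3) 1022.727ms=3b +146.104ms=3/7b
4) 1168.831ms=24/7b +146.104ms=3/7b
5) 1314.935ms=27/7b +146.104ms=3/7b
6) 1461.039ms=30/7b +146.104ms=3/7b
7) 1607.143ms=33/7b +146.104ms=3/7b
8) 1753.247ms=36/7b +146.104ms=3/7b
9) 1899.351ms=39/7b +1509.74ms=31/7b
10) 3409.091ms=10b +681.818ms=2b
Σ=12b of 12 (176bpm 6/8) — PASS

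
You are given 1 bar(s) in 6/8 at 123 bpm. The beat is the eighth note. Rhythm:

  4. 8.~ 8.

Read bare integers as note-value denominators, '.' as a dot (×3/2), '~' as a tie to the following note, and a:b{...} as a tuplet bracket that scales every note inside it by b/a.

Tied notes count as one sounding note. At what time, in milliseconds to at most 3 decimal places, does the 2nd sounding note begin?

note 2 onset = 3b = 1463.415ms

1. 0.0ms @ 0 + 1463.415ms (3)
2. 1463.415ms @ 3 + 1463.415ms (3)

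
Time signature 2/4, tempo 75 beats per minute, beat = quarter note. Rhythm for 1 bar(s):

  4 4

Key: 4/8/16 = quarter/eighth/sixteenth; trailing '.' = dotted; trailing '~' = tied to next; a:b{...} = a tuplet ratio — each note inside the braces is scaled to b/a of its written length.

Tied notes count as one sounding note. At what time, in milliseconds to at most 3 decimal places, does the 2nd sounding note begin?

1. 0.0ms @ 0 + 800.0ms (1)
2. 800.0ms @ 1 + 800.0ms (1)

note 2 onset = 1b = 800.0ms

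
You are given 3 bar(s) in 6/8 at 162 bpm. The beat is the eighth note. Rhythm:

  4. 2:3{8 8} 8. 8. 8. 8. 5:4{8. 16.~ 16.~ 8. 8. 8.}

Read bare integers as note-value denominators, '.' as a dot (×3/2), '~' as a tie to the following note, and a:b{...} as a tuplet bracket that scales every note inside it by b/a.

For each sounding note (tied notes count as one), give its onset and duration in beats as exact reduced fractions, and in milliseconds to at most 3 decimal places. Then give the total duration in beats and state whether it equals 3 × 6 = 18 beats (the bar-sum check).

1) 0.0ms=0b +1111.111ms=3b
2) 1111.111ms=3b +555.556ms=3/2b
3) 1666.667ms=9/2b +555.556ms=3/2b
4) 2222.222ms=6b +555.556ms=3/2b
5) 2777.778ms=15/2b +555.556ms=3/2b
6) 3333.333ms=9b +555.556ms=3/2b
7) 3888.889ms=21/2b +555.556ms=3/2b
8) 4444.444ms=12b +444.444ms=6/5b
9) 4888.889ms=66/5b +888.889ms=12/5b
10) 5777.778ms=78/5b +444.444ms=6/5b
11) 6222.222ms=84/5b +444.444ms=6/5b
Σ=18b of 18 (162bpm 6/8) — PASS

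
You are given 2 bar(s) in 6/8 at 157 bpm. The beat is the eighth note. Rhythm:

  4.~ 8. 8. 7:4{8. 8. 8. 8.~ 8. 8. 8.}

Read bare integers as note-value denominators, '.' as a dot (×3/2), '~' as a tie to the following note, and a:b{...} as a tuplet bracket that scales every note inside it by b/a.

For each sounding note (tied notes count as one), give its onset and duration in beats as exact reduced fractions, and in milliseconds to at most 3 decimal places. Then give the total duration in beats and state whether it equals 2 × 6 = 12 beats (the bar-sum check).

1) 0.0ms=0b +1719.745ms=9/2b
2) 1719.745ms=9/2b +573.248ms=3/2b
3) 2292.994ms=6b +327.571ms=6/7b
4) 2620.564ms=48/7b +327.571ms=6/7b
5) 2948.135ms=54/7b +327.571ms=6/7b
6) 3275.705ms=60/7b +655.141ms=12/7b
7) 3930.846ms=72/7b +327.571ms=6/7b
8) 4258.417ms=78/7b +327.571ms=6/7b
Σ=12b of 12 (157bpm 6/8) — PASS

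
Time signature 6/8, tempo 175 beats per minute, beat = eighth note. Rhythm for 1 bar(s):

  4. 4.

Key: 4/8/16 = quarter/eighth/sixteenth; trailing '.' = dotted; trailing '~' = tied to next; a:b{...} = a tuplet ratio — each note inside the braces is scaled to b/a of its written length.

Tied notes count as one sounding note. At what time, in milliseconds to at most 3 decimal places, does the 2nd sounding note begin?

note 2 onset = 3b = 1028.571ms

1. 0.0ms @ 0 + 1028.571ms (3)
2. 1028.571ms @ 3 + 1028.571ms (3)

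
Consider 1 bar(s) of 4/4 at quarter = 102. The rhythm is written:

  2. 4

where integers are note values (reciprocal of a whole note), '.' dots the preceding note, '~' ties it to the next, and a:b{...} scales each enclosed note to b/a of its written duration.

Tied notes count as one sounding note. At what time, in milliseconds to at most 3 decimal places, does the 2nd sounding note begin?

1. 0.0ms @ 0 + 1764.706ms (3)
2. 1764.706ms @ 3 + 588.235ms (1)

note 2 onset = 3b = 1764.706ms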